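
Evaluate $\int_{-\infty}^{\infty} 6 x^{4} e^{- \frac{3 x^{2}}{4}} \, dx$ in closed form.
$\frac{16 \sqrt{3} \sqrt{\pi}}{3}$

Consider the simpler parametrised integral
$$J(a) = \int_{-\infty}^{\infty} 6 e^{- a x^{2}} \, dx = \frac{6 \sqrt{\pi}}{\sqrt{a}}.$$

Differentiating under the integral sign brings down a factor of $(-x^2)$:
$$\frac{dJ}{da} = \int_{-\infty}^{\infty} - 6 x^{2} e^{- a x^{2}} \, dx = - \frac{3 \sqrt{\pi}}{a^{\frac{3}{2}}}.$$

Repeating twice in total — each differentiation brings down another $(-x^2)$ — gives
$$\frac{d^{2}J}{da^{2}} = \int_{-\infty}^{\infty} 6 x^{4} e^{- a x^{2}} \, dx = \frac{9 \sqrt{\pi}}{2 a^{\frac{5}{2}}},$$
and the integrand here is exactly the target integrand, so $I = \frac{9 \sqrt{\pi}}{2 a^{\frac{5}{2}}}$.

Setting $a = \frac{3}{4}$:
$$I = \frac{16 \sqrt{3} \sqrt{\pi}}{3}.$$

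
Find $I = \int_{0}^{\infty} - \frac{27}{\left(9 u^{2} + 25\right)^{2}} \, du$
$- \frac{9 \pi}{500}$

Begin with the known result
$$J(a) = \int_{0}^{\infty} - \frac{1}{3 \left(a^{2} + u^{2}\right)} \, du = - \frac{\pi}{6 a}.$$

Differentiating under the integral sign with respect to $a$,
$$\frac{dJ}{da} = \int_{0}^{\infty} \frac{2 a}{3 \left(a^{2} + u^{2}\right)^{2}} \, du = \frac{\pi}{6 a^{2}},$$
so $\int_{0}^{\infty} - \frac{1}{3 \left(a^{2} + u^{2}\right)^{2}} \, du = - \frac{\pi}{12 a^{3}}$.

Setting $a = \frac{5}{3}$:
$$I = - \frac{9 \pi}{500}.$$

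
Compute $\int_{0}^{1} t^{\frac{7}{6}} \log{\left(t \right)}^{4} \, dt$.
$\frac{186624}{371293}$

Consider the simpler parametrised integral
$$J(a) = \int_{0}^{1} t^{a} \, dt = \frac{1}{a + 1}.$$

Differentiating under the integral sign brings down a factor of $\ln t$:
$$\frac{dJ}{da} = \int_{0}^{1} t^{a} \log{\left(t \right)} \, dt = - \frac{1}{\left(a + 1\right)^{2}}.$$

Repeating $4$ times in total — each differentiation brings down another $\ln t$ — gives
$$\frac{d^{4}J}{da^{4}} = \int_{0}^{1} t^{a} \log{\left(t \right)}^{4} \, dt = \frac{24}{\left(a + 1\right)^{5}},$$
and the integrand here is exactly the target integrand, so $I = \frac{24}{\left(a + 1\right)^{5}}$.

Setting $a = \frac{7}{6}$:
$$I = \frac{186624}{371293}.$$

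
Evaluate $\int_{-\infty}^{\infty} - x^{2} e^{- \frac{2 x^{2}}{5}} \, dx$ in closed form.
$- \frac{5 \sqrt{10} \sqrt{\pi}}{8}$

Begin with the known integral
$$J(a) = \int_{-\infty}^{\infty} - e^{- a x^{2}} \, dx = - \frac{\sqrt{\pi}}{\sqrt{a}}.$$

Differentiating under the integral sign brings down a factor of $(-x^2)$:
$$\frac{dJ}{da} = \int_{-\infty}^{\infty} x^{2} e^{- a x^{2}} \, dx = \frac{\sqrt{\pi}}{2 a^{\frac{3}{2}}}.$$

The integral on the left is $-I$, so $I = - \frac{\sqrt{\pi}}{2 a^{\frac{3}{2}}}$.

Setting $a = \frac{2}{5}$:
$$I = - \frac{5 \sqrt{10} \sqrt{\pi}}{8}.$$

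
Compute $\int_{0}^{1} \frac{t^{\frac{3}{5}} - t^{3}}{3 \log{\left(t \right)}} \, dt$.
$- \frac{\log{\left(5 \right)}}{3} + \frac{\log{\left(2 \right)}}{3}$

Replace the exponent $3$ by a parameter $a$: let $I(a) = \int_{0}^{1} \frac{t^{\frac{3}{5}} - t^{a}}{3 \log{\left(t \right)}} \, dt$.

Since $\dfrac{\partial}{\partial a}\,t^{a} = t^{a} \ln t$, the $\ln t$ in the denominator cancels and
$$\frac{dI}{da} = \int_{0}^{1} - \frac{1}{3} t^{a} \, dt = - \frac{1}{3} \left[\frac{t^{a+1}}{a+1}\right]_0^1 = - \frac{1}{3 a + 3}.$$

Integrating with respect to $a$ gives $I(a) = - \frac{\log{\left(a + 1 \right)}}{3} - \frac{\log{\left(5 \right)}}{3} + \log{\left(2 \right)} + C$.

At $a = \frac{3}{5}$ the integrand is identically $0$, so $I(\frac{3}{5}) = 0$. The closed form gives $0$, hence $C = 0$.

Setting $a = 3$:
$$I = - \frac{\log{\left(5 \right)}}{3} + \frac{\log{\left(2 \right)}}{3}.$$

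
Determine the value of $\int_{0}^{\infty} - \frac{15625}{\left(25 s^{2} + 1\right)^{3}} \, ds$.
$- \frac{9375 \pi}{16}$

Recall the elementary integral
$$J(a) = \int_{0}^{\infty} - \frac{1}{a^{2} + s^{2}} \, ds = - \frac{\pi}{2 a}.$$

Differentiating under the integral sign with respect to $a$,
$$\frac{dJ}{da} = \int_{0}^{\infty} \frac{2 a}{\left(a^{2} + s^{2}\right)^{2}} \, ds = \frac{\pi}{2 a^{2}},$$
so $\int_{0}^{\infty} - \frac{1}{\left(a^{2} + s^{2}\right)^{2}} \, ds = - \frac{\pi}{4 a^{3}}$.

Repeating — each differentiation of $1/(s^2+a^2)^j$ produces $-2ja/(s^2+a^2)^{j+1}$ — and dividing through by $-2ja$ at each step yields, after $2$ differentiations in total,
$$\int_{0}^{\infty} - \frac{1}{\left(a^{2} + s^{2}\right)^{3}} \, ds = - \frac{3 \pi}{16 a^{5}}.$$

Setting $a = \frac{1}{5}$:
$$I = - \frac{9375 \pi}{16}.$$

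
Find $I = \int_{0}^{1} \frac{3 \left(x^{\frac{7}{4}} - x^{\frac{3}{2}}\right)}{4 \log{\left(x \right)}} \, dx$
$\log{\left(\frac{\sqrt[4]{10} \cdot 11^{\frac{3}{4}}}{10} \right)}$

Introduce a parameter $a$ in the exponent: let $I(a) = \int_{0}^{1} \frac{3 \left(x^{\frac{7}{4}} - x^{a}\right)}{4 \log{\left(x \right)}} \, dx$.

Since $\dfrac{\partial}{\partial a}\,x^{a} = x^{a} \ln x$, the $\ln x$ in the denominator cancels and
$$\frac{dI}{da} = \int_{0}^{1} - \frac{3}{4} x^{a} \, dx = - \frac{3}{4} \left[\frac{x^{a+1}}{a+1}\right]_0^1 = - \frac{3}{4 a + 4}.$$

Integrating with respect to $a$ gives $I(a) = - \frac{3 \log{\left(a + 1 \right)}}{4} - \frac{3 \log{\left(2 \right)}}{2} + \frac{3 \log{\left(11 \right)}}{4} + C$.

At $a = \frac{7}{4}$ the integrand is identically $0$, so $I(\frac{7}{4}) = 0$. The closed form gives $0$, hence $C = 0$.

Setting $a = \frac{3}{2}$:
$$I = \log{\left(\frac{\sqrt[4]{10} \cdot 11^{\frac{3}{4}}}{10} \right)}.$$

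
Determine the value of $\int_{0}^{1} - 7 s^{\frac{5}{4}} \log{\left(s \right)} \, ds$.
$\frac{112}{81}$

Start from the elementary integral
$$J(a) = \int_{0}^{1} - 7 s^{a} \, ds = - \frac{7}{a + 1}.$$

Differentiating under the integral sign brings down a factor of $\ln s$:
$$\frac{dJ}{da} = \int_{0}^{1} - 7 s^{a} \log{\left(s \right)} \, ds = \frac{7}{\left(a + 1\right)^{2}}.$$

The integral on the left is $I$, so $I = \frac{7}{\left(a + 1\right)^{2}}$.

Setting $a = \frac{5}{4}$:
$$I = \frac{112}{81}.$$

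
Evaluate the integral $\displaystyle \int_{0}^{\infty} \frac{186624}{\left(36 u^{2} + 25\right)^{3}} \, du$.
$\frac{5832 \pi}{3125}$

Start from the standard arctangent integral
$$J(a) = \int_{0}^{\infty} \frac{4}{a^{2} + u^{2}} \, du = \frac{2 \pi}{a}.$$

Differentiating under the integral sign with respect to $a$,
$$\frac{dJ}{da} = \int_{0}^{\infty} - \frac{8 a}{\left(a^{2} + u^{2}\right)^{2}} \, du = - \frac{2 \pi}{a^{2}},$$
so $\int_{0}^{\infty} \frac{4}{\left(a^{2} + u^{2}\right)^{2}} \, du = \frac{\pi}{a^{3}}$.

Repeating — each differentiation of $1/(u^2+a^2)^j$ produces $-2ja/(u^2+a^2)^{j+1}$ — and dividing through by $-2ja$ at each step yields, after $2$ differentiations in total,
$$\int_{0}^{\infty} \frac{4}{\left(a^{2} + u^{2}\right)^{3}} \, du = \frac{3 \pi}{4 a^{5}}.$$

Setting $a = \frac{5}{6}$:
$$I = \frac{5832 \pi}{3125}.$$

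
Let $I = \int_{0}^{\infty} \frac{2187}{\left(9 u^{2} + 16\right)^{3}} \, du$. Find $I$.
$\frac{2187 \pi}{16384}$

Begin with the known result
$$J(a) = \int_{0}^{\infty} \frac{3}{a^{2} + u^{2}} \, du = \frac{3 \pi}{2 a}.$$

Differentiating under the integral sign with respect to $a$,
$$\frac{dJ}{da} = \int_{0}^{\infty} - \frac{6 a}{\left(a^{2} + u^{2}\right)^{2}} \, du = - \frac{3 \pi}{2 a^{2}},$$
so $\int_{0}^{\infty} \frac{3}{\left(a^{2} + u^{2}\right)^{2}} \, du = \frac{3 \pi}{4 a^{3}}$.

Repeating — each differentiation of $1/(u^2+a^2)^j$ produces $-2ja/(u^2+a^2)^{j+1}$ — and dividing through by $-2ja$ at each step yields, after $2$ differentiations in total,
$$\int_{0}^{\infty} \frac{3}{\left(a^{2} + u^{2}\right)^{3}} \, du = \frac{9 \pi}{16 a^{5}}.$$

Setting $a = \frac{4}{3}$:
$$I = \frac{2187 \pi}{16384}.$$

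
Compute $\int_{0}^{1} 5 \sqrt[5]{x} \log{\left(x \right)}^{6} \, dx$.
$\frac{1953125}{1944}$

Consider the simpler parametrised integral
$$J(a) = \int_{0}^{1} 5 x^{a} \, dx = \frac{5}{a + 1}.$$

Differentiating under the integral sign brings down a factor of $\ln x$:
$$\frac{dJ}{da} = \int_{0}^{1} 5 x^{a} \log{\left(x \right)} \, dx = - \frac{5}{\left(a + 1\right)^{2}}.$$

Repeating $6$ times in total — each differentiation brings down another $\ln x$ — gives
$$\frac{d^{6}J}{da^{6}} = \int_{0}^{1} 5 x^{a} \log{\left(x \right)}^{6} \, dx = \frac{3600}{\left(a + 1\right)^{7}},$$
and the integrand here is exactly the target integrand, so $I = \frac{3600}{\left(a + 1\right)^{7}}$.

Setting $a = \frac{1}{5}$:
$$I = \frac{1953125}{1944}.$$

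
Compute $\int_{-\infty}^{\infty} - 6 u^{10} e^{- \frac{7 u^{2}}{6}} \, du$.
$- \frac{196830 \sqrt{42} \sqrt{\pi}}{16807}$

Consider the simpler parametrised integral
$$J(a) = \int_{-\infty}^{\infty} - 6 e^{- a u^{2}} \, du = - \frac{6 \sqrt{\pi}}{\sqrt{a}}.$$

Differentiating under the integral sign brings down a factor of $(-u^2)$:
$$\frac{dJ}{da} = \int_{-\infty}^{\infty} 6 u^{2} e^{- a u^{2}} \, du = \frac{3 \sqrt{\pi}}{a^{\frac{3}{2}}}.$$

Repeating $5$ times in total — each differentiation brings down another $(-u^2)$ — gives
$$\frac{d^{5}J}{da^{5}} = \int_{-\infty}^{\infty} 6 u^{10} e^{- a u^{2}} \, du = \frac{2835 \sqrt{\pi}}{16 a^{\frac{11}{2}}},$$
and the integrand here is $(-1)^{5}$ times the target integrand, so $I = (-1)^{5}\,\frac{d^{5}J}{da^{5}} = - \frac{2835 \sqrt{\pi}}{16 a^{\frac{11}{2}}}$.

Setting $a = \frac{7}{6}$:
$$I = - \frac{196830 \sqrt{42} \sqrt{\pi}}{16807}.$$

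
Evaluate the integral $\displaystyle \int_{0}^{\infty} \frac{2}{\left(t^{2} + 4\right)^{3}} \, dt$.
$\frac{3 \pi}{256}$

Start from the standard arctangent integral
$$J(a) = \int_{0}^{\infty} \frac{2}{a^{2} + t^{2}} \, dt = \frac{\pi}{a}.$$

Differentiating under the integral sign with respect to $a$,
$$\frac{dJ}{da} = \int_{0}^{\infty} - \frac{4 a}{\left(a^{2} + t^{2}\right)^{2}} \, dt = - \frac{\pi}{a^{2}},$$
so $\int_{0}^{\infty} \frac{2}{\left(a^{2} + t^{2}\right)^{2}} \, dt = \frac{\pi}{2 a^{3}}$.

Repeating — each differentiation of $1/(t^2+a^2)^j$ produces $-2ja/(t^2+a^2)^{j+1}$ — and dividing through by $-2ja$ at each step yields, after $2$ differentiations in total,
$$\int_{0}^{\infty} \frac{2}{\left(a^{2} + t^{2}\right)^{3}} \, dt = \frac{3 \pi}{8 a^{5}}.$$

Setting $a = 2$:
$$I = \frac{3 \pi}{256}.$$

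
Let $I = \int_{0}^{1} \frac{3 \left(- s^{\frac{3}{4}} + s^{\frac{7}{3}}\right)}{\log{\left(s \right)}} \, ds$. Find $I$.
$- \log{\left(\frac{9261}{64000} \right)}$

Replace the exponent $\frac{3}{4}$ by a parameter $a$: let $I(a) = \int_{0}^{1} \frac{3 \left(s^{\frac{7}{3}} - s^{a}\right)}{\log{\left(s \right)}} \, ds$.

Since $\dfrac{\partial}{\partial a}\,s^{a} = s^{a} \ln s$, the $\ln s$ in the denominator cancels and
$$\frac{dI}{da} = \int_{0}^{1} -3 s^{a} \, ds = -3 \left[\frac{s^{a+1}}{a+1}\right]_0^1 = - \frac{3}{a + 1}.$$

Integrating with respect to $a$ gives $I(a) = - \log{\left(\frac{27 \left(a + 1\right)^{3}}{1000} \right)} + C$.

At $a = \frac{7}{3}$ the integrand is identically $0$, so $I(\frac{7}{3}) = 0$. The closed form gives $0$, hence $C = 0$.

Setting $a = \frac{3}{4}$:
$$I = - \log{\left(\frac{9261}{64000} \right)}.$$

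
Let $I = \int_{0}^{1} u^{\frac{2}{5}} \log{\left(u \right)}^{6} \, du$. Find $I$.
$\frac{56250000}{823543}$

Start from the elementary integral
$$J(a) = \int_{0}^{1} u^{a} \, du = \frac{1}{a + 1}.$$

Differentiating under the integral sign brings down a factor of $\ln u$:
$$\frac{dJ}{da} = \int_{0}^{1} u^{a} \log{\left(u \right)} \, du = - \frac{1}{\left(a + 1\right)^{2}}.$$

Repeating $6$ times in total — each differentiation brings down another $\ln u$ — gives
$$\frac{d^{6}J}{da^{6}} = \int_{0}^{1} u^{a} \log{\left(u \right)}^{6} \, du = \frac{720}{\left(a + 1\right)^{7}},$$
and the integrand here is exactly the target integrand, so $I = \frac{720}{\left(a + 1\right)^{7}}$.

Setting $a = \frac{2}{5}$:
$$I = \frac{56250000}{823543}.$$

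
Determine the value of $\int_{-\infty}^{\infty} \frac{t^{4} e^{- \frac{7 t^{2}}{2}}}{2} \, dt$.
$\frac{3 \sqrt{14} \sqrt{\pi}}{686}$

Begin with the known integral
$$J(a) = \int_{-\infty}^{\infty} \frac{e^{- a t^{2}}}{2} \, dt = \frac{\sqrt{\pi}}{2 \sqrt{a}}.$$

Differentiating under the integral sign brings down a factor of $(-t^2)$:
$$\frac{dJ}{da} = \int_{-\infty}^{\infty} - \frac{t^{2} e^{- a t^{2}}}{2} \, dt = - \frac{\sqrt{\pi}}{4 a^{\frac{3}{2}}}.$$

Repeating twice in total — each differentiation brings down another $(-t^2)$ — gives
$$\frac{d^{2}J}{da^{2}} = \int_{-\infty}^{\infty} \frac{t^{4} e^{- a t^{2}}}{2} \, dt = \frac{3 \sqrt{\pi}}{8 a^{\frac{5}{2}}},$$
and the integrand here is exactly the target integrand, so $I = \frac{3 \sqrt{\pi}}{8 a^{\frac{5}{2}}}$.

Setting $a = \frac{7}{2}$:
$$I = \frac{3 \sqrt{14} \sqrt{\pi}}{686}.$$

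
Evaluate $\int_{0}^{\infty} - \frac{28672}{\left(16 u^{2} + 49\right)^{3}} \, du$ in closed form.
$- \frac{192 \pi}{2401}$

Begin with the known result
$$J(a) = \int_{0}^{\infty} - \frac{7}{a^{2} + u^{2}} \, du = - \frac{7 \pi}{2 a}.$$

Differentiating under the integral sign with respect to $a$,
$$\frac{dJ}{da} = \int_{0}^{\infty} \frac{14 a}{\left(a^{2} + u^{2}\right)^{2}} \, du = \frac{7 \pi}{2 a^{2}},$$
so $\int_{0}^{\infty} - \frac{7}{\left(a^{2} + u^{2}\right)^{2}} \, du = - \frac{7 \pi}{4 a^{3}}$.

Repeating — each differentiation of $1/(u^2+a^2)^j$ produces $-2ja/(u^2+a^2)^{j+1}$ — and dividing through by $-2ja$ at each step yields, after $2$ differentiations in total,
$$\int_{0}^{\infty} - \frac{7}{\left(a^{2} + u^{2}\right)^{3}} \, du = - \frac{21 \pi}{16 a^{5}}.$$

Setting $a = \frac{7}{4}$:
$$I = - \frac{192 \pi}{2401}.$$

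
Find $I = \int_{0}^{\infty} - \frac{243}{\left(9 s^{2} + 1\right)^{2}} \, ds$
$- \frac{81 \pi}{4}$

Start from the standard arctangent integral
$$J(a) = \int_{0}^{\infty} - \frac{3}{a^{2} + s^{2}} \, ds = - \frac{3 \pi}{2 a}.$$

Differentiating under the integral sign with respect to $a$,
$$\frac{dJ}{da} = \int_{0}^{\infty} \frac{6 a}{\left(a^{2} + s^{2}\right)^{2}} \, ds = \frac{3 \pi}{2 a^{2}},$$
so $\int_{0}^{\infty} - \frac{3}{\left(a^{2} + s^{2}\right)^{2}} \, ds = - \frac{3 \pi}{4 a^{3}}$.

Setting $a = \frac{1}{3}$:
$$I = - \frac{81 \pi}{4}.$$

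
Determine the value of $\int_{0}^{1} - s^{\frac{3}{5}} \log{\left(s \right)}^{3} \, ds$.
$\frac{1875}{2048}$

Begin with the known integral
$$J(a) = \int_{0}^{1} - s^{a} \, ds = - \frac{1}{a + 1}.$$

Differentiating under the integral sign brings down a factor of $\ln s$:
$$\frac{dJ}{da} = \int_{0}^{1} - s^{a} \log{\left(s \right)} \, ds = \frac{1}{\left(a + 1\right)^{2}}.$$

Repeating $3$ times in total — each differentiation brings down another $\ln s$ — gives
$$\frac{d^{3}J}{da^{3}} = \int_{0}^{1} - s^{a} \log{\left(s \right)}^{3} \, ds = \frac{6}{\left(a + 1\right)^{4}},$$
and the integrand here is exactly the target integrand, so $I = \frac{6}{\left(a + 1\right)^{4}}$.

Setting $a = \frac{3}{5}$:
$$I = \frac{1875}{2048}.$$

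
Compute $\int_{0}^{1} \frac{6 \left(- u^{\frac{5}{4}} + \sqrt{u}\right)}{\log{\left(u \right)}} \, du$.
$\log{\left(\frac{64}{729} \right)}$

Introduce a parameter $a$ in the exponent: let $I(a) = \int_{0}^{1} \frac{6 \left(- u^{\frac{5}{4}} + u^{a}\right)}{\log{\left(u \right)}} \, du$.

Since $\dfrac{\partial}{\partial a}\,u^{a} = u^{a} \ln u$, the $\ln u$ in the denominator cancels and
$$\frac{dI}{da} = \int_{0}^{1} 6 u^{a} \, du = 6 \left[\frac{u^{a+1}}{a+1}\right]_0^1 = \frac{6}{a + 1}.$$

Integrating with respect to $a$ gives $I(a) = \log{\left(\frac{4096 \left(a + 1\right)^{6}}{531441} \right)} + C$.

At $a = \frac{5}{4}$ the integrand is identically $0$, so $I(\frac{5}{4}) = 0$. The closed form gives $0$, hence $C = 0$.

Setting $a = \frac{1}{2}$:
$$I = \log{\left(\frac{64}{729} \right)}.$$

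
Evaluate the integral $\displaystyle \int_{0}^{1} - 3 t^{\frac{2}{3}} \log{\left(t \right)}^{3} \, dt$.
$\frac{1458}{625}$

Start from the elementary integral
$$J(a) = \int_{0}^{1} - 3 t^{a} \, dt = - \frac{3}{a + 1}.$$

Differentiating under the integral sign brings down a factor of $\ln t$:
$$\frac{dJ}{da} = \int_{0}^{1} - 3 t^{a} \log{\left(t \right)} \, dt = \frac{3}{\left(a + 1\right)^{2}}.$$

Repeating $3$ times in total — each differentiation brings down another $\ln t$ — gives
$$\frac{d^{3}J}{da^{3}} = \int_{0}^{1} - 3 t^{a} \log{\left(t \right)}^{3} \, dt = \frac{18}{\left(a + 1\right)^{4}},$$
and the integrand here is exactly the target integrand, so $I = \frac{18}{\left(a + 1\right)^{4}}$.

Setting $a = \frac{2}{3}$:
$$I = \frac{1458}{625}.$$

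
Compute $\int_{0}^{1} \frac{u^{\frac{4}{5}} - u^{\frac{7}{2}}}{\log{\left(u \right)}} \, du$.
$- \log{\left(5 \right)} + \log{\left(2 \right)}$

Introduce a parameter $a$ in the exponent: let $I(a) = \int_{0}^{1} \frac{u^{\frac{4}{5}} - u^{a}}{\log{\left(u \right)}} \, du$.

Since $\dfrac{\partial}{\partial a}\,u^{a} = u^{a} \ln u$, the $\ln u$ in the denominator cancels and
$$\frac{dI}{da} = \int_{0}^{1} -1 u^{a} \, du = -1 \left[\frac{u^{a+1}}{a+1}\right]_0^1 = - \frac{1}{a + 1}.$$

Integrating with respect to $a$ gives $I(a) = - \log{\left(\frac{5 a}{9} + \frac{5}{9} \right)} + C$.

At $a = \frac{4}{5}$ the integrand is identically $0$, so $I(\frac{4}{5}) = 0$. The closed form gives $0$, hence $C = 0$.

Setting $a = \frac{7}{2}$:
$$I = - \log{\left(5 \right)} + \log{\left(2 \right)}.$$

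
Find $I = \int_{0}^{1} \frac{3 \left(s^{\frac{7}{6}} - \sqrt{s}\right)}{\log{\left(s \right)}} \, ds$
$\log{\left(\frac{2197}{729} \right)}$

Consider the one-parameter family: let $I(a) = \int_{0}^{1} \frac{3 \left(- \sqrt{s} + s^{a}\right)}{\log{\left(s \right)}} \, ds$.

Since $\dfrac{\partial}{\partial a}\,s^{a} = s^{a} \ln s$, the $\ln s$ in the denominator cancels and
$$\frac{dI}{da} = \int_{0}^{1} 3 s^{a} \, ds = 3 \left[\frac{s^{a+1}}{a+1}\right]_0^1 = \frac{3}{a + 1}.$$

Integrating with respect to $a$ gives $I(a) = \log{\left(\frac{8 \left(a + 1\right)^{3}}{27} \right)} + C$.

At $a = \frac{1}{2}$ the integrand is identically $0$, so $I(\frac{1}{2}) = 0$. The closed form gives $0$, hence $C = 0$.

Setting $a = \frac{7}{6}$:
$$I = \log{\left(\frac{2197}{729} \right)}.$$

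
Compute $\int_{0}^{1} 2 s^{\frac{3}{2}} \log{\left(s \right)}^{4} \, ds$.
$\frac{1536}{3125}$

Consider the simpler parametrised integral
$$J(a) = \int_{0}^{1} 2 s^{a} \, ds = \frac{2}{a + 1}.$$

Differentiating under the integral sign brings down a factor of $\ln s$:
$$\frac{dJ}{da} = \int_{0}^{1} 2 s^{a} \log{\left(s \right)} \, ds = - \frac{2}{\left(a + 1\right)^{2}}.$$

Repeating $4$ times in total — each differentiation brings down another $\ln s$ — gives
$$\frac{d^{4}J}{da^{4}} = \int_{0}^{1} 2 s^{a} \log{\left(s \right)}^{4} \, ds = \frac{48}{\left(a + 1\right)^{5}},$$
and the integrand here is exactly the target integrand, so $I = \frac{48}{\left(a + 1\right)^{5}}$.

Setting $a = \frac{3}{2}$:
$$I = \frac{1536}{3125}.$$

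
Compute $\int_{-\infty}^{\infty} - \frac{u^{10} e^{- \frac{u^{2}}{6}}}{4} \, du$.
$- \frac{229635 \sqrt{6} \sqrt{\pi}}{4}$

Begin with the known integral
$$J(a) = \int_{-\infty}^{\infty} - \frac{e^{- a u^{2}}}{4} \, du = - \frac{\sqrt{\pi}}{4 \sqrt{a}}.$$

Differentiating under the integral sign brings down a factor of $(-u^2)$:
$$\frac{dJ}{da} = \int_{-\infty}^{\infty} \frac{u^{2} e^{- a u^{2}}}{4} \, du = \frac{\sqrt{\pi}}{8 a^{\frac{3}{2}}}.$$

Repeating $5$ times in total — each differentiation brings down another $(-u^2)$ — gives
$$\frac{d^{5}J}{da^{5}} = \int_{-\infty}^{\infty} \frac{u^{10} e^{- a u^{2}}}{4} \, du = \frac{945 \sqrt{\pi}}{128 a^{\frac{11}{2}}},$$
and the integrand here is $(-1)^{5}$ times the target integrand, so $I = (-1)^{5}\,\frac{d^{5}J}{da^{5}} = - \frac{945 \sqrt{\pi}}{128 a^{\frac{11}{2}}}$.

Setting $a = \frac{1}{6}$:
$$I = - \frac{229635 \sqrt{6} \sqrt{\pi}}{4}.$$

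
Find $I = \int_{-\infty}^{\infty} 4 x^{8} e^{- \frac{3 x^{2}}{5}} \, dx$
$\frac{21875 \sqrt{15} \sqrt{\pi}}{324}$

Start from the elementary integral
$$J(a) = \int_{-\infty}^{\infty} 4 e^{- a x^{2}} \, dx = \frac{4 \sqrt{\pi}}{\sqrt{a}}.$$

Differentiating under the integral sign brings down a factor of $(-x^2)$:
$$\frac{dJ}{da} = \int_{-\infty}^{\infty} - 4 x^{2} e^{- a x^{2}} \, dx = - \frac{2 \sqrt{\pi}}{a^{\frac{3}{2}}}.$$

Repeating $4$ times in total — each differentiation brings down another $(-x^2)$ — gives
$$\frac{d^{4}J}{da^{4}} = \int_{-\infty}^{\infty} 4 x^{8} e^{- a x^{2}} \, dx = \frac{105 \sqrt{\pi}}{4 a^{\frac{9}{2}}},$$
and the integrand here is exactly the target integrand, so $I = \frac{105 \sqrt{\pi}}{4 a^{\frac{9}{2}}}$.

Setting $a = \frac{3}{5}$:
$$I = \frac{21875 \sqrt{15} \sqrt{\pi}}{324}.$$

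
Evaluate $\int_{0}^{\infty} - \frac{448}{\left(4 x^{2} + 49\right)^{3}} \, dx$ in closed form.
$- \frac{6 \pi}{2401}$

Begin with the known result
$$J(a) = \int_{0}^{\infty} - \frac{7}{a^{2} + x^{2}} \, dx = - \frac{7 \pi}{2 a}.$$

Differentiating under the integral sign with respect to $a$,
$$\frac{dJ}{da} = \int_{0}^{\infty} \frac{14 a}{\left(a^{2} + x^{2}\right)^{2}} \, dx = \frac{7 \pi}{2 a^{2}},$$
so $\int_{0}^{\infty} - \frac{7}{\left(a^{2} + x^{2}\right)^{2}} \, dx = - \frac{7 \pi}{4 a^{3}}$.

Repeating — each differentiation of $1/(x^2+a^2)^j$ produces $-2ja/(x^2+a^2)^{j+1}$ — and dividing through by $-2ja$ at each step yields, after $2$ differentiations in total,
$$\int_{0}^{\infty} - \frac{7}{\left(a^{2} + x^{2}\right)^{3}} \, dx = - \frac{21 \pi}{16 a^{5}}.$$

Setting $a = \frac{7}{2}$:
$$I = - \frac{6 \pi}{2401}.$$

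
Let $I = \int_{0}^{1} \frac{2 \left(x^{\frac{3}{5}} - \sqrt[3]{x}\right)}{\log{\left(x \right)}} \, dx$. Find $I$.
$\log{\left(\frac{36}{25} \right)}$

Introduce a parameter $a$ in the exponent: let $I(a) = \int_{0}^{1} \frac{2 \left(- \sqrt[3]{x} + x^{a}\right)}{\log{\left(x \right)}} \, dx$.

Since $\dfrac{\partial}{\partial a}\,x^{a} = x^{a} \ln x$, the $\ln x$ in the denominator cancels and
$$\frac{dI}{da} = \int_{0}^{1} 2 x^{a} \, dx = 2 \left[\frac{x^{a+1}}{a+1}\right]_0^1 = \frac{2}{a + 1}.$$

Integrating with respect to $a$ gives $I(a) = \log{\left(\frac{9 \left(a + 1\right)^{2}}{16} \right)} + C$.

At $a = \frac{1}{3}$ the integrand is identically $0$, so $I(\frac{1}{3}) = 0$. The closed form gives $0$, hence $C = 0$.

Setting $a = \frac{3}{5}$:
$$I = \log{\left(\frac{36}{25} \right)}.$$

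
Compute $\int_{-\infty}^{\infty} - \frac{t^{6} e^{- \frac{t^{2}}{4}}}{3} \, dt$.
$- 80 \sqrt{\pi}$

Start from the elementary integral
$$J(a) = \int_{-\infty}^{\infty} - \frac{e^{- a t^{2}}}{3} \, dt = - \frac{\sqrt{\pi}}{3 \sqrt{a}}.$$

Differentiating under the integral sign brings down a factor of $(-t^2)$:
$$\frac{dJ}{da} = \int_{-\infty}^{\infty} \frac{t^{2} e^{- a t^{2}}}{3} \, dt = \frac{\sqrt{\pi}}{6 a^{\frac{3}{2}}}.$$

Repeating $3$ times in total — each differentiation brings down another $(-t^2)$ — gives
$$\frac{d^{3}J}{da^{3}} = \int_{-\infty}^{\infty} \frac{t^{6} e^{- a t^{2}}}{3} \, dt = \frac{5 \sqrt{\pi}}{8 a^{\frac{7}{2}}},$$
and the integrand here is $(-1)^{3}$ times the target integrand, so $I = (-1)^{3}\,\frac{d^{3}J}{da^{3}} = - \frac{5 \sqrt{\pi}}{8 a^{\frac{7}{2}}}$.

Setting $a = \frac{1}{4}$:
$$I = - 80 \sqrt{\pi}.$$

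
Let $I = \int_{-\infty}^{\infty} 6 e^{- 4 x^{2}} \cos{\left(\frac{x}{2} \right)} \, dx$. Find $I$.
$\frac{3 \sqrt{\pi}}{e^{\frac{1}{64}}}$

Let $b$ denote the cosine frequency and define $I(b) = \int_{-\infty}^{\infty} 6 e^{- 4 x^{2}} \cos{\left(b x \right)} \, dx$.

Differentiating under the integral sign,
$$I'(b) = \int_{-\infty}^{\infty} - 6 x e^{- 4 x^{2}} \sin{\left(b x \right)} \, dx.$$

Integrate $\int_{-\infty}^{\infty} x \sin(b x)\, e^{- 4 x^{2}}\, dx$ by parts with $u = \sin(b x)$ and $dv = x\, e^{- 4 x^{2}}\, dx$, giving $v = - \frac{e^{- 4 x^{2}}}{8}$. The boundary term vanishes and
$$\int_{-\infty}^{\infty} x \sin(b x)\, e^{- 4 x^{2}}\, dx = \frac{b}{8} \int_{-\infty}^{\infty} \cos(b x)\, e^{- 4 x^{2}}\, dx,$$
so $I'(b) = - \frac{b}{8}\, I(b)$.

This is a separable first-order ODE; solving with the initial condition $I(0) = \int_{-\infty}^{\infty} 6 e^{- 4 x^{2}}\,dx = 3 \sqrt{\pi}$ gives
$$I(b) = 3 \sqrt{\pi} e^{- \frac{b^{2}}{16}}.$$

Setting $b = \frac{1}{2}$:
$$I = \frac{3 \sqrt{\pi}}{e^{\frac{1}{64}}}.$$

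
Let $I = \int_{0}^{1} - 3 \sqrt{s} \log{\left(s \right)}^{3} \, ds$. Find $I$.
$\frac{32}{9}$

Start from the elementary integral
$$J(a) = \int_{0}^{1} - 3 s^{a} \, ds = - \frac{3}{a + 1}.$$

Differentiating under the integral sign brings down a factor of $\ln s$:
$$\frac{dJ}{da} = \int_{0}^{1} - 3 s^{a} \log{\left(s \right)} \, ds = \frac{3}{\left(a + 1\right)^{2}}.$$

Repeating $3$ times in total — each differentiation brings down another $\ln s$ — gives
$$\frac{d^{3}J}{da^{3}} = \int_{0}^{1} - 3 s^{a} \log{\left(s \right)}^{3} \, ds = \frac{18}{\left(a + 1\right)^{4}},$$
and the integrand here is exactly the target integrand, so $I = \frac{18}{\left(a + 1\right)^{4}}$.

Setting $a = \frac{1}{2}$:
$$I = \frac{32}{9}.$$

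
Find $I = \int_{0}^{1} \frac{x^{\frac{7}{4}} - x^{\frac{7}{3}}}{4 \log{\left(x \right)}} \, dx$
$\log{\left(\frac{\sqrt[4]{8250}}{10} \right)}$

Replace the exponent $\frac{7}{4}$ by a parameter $a$: let $I(a) = \int_{0}^{1} \frac{- x^{\frac{7}{3}} + x^{a}}{4 \log{\left(x \right)}} \, dx$.

Since $\dfrac{\partial}{\partial a}\,x^{a} = x^{a} \ln x$, the $\ln x$ in the denominator cancels and
$$\frac{dI}{da} = \int_{0}^{1} \frac{1}{4} x^{a} \, dx = \frac{1}{4} \left[\frac{x^{a+1}}{a+1}\right]_0^1 = \frac{1}{4 \left(a + 1\right)}.$$

Integrating with respect to $a$ gives $I(a) = \frac{\log{\left(a + 1 \right)}}{4} - \frac{\log{\left(10 \right)}}{4} + \frac{\log{\left(3 \right)}}{4} + C$.

At $a = \frac{7}{3}$ the integrand is identically $0$, so $I(\frac{7}{3}) = 0$. The closed form gives $0$, hence $C = 0$.

Setting $a = \frac{7}{4}$:
$$I = \log{\left(\frac{\sqrt[4]{8250}}{10} \right)}.$$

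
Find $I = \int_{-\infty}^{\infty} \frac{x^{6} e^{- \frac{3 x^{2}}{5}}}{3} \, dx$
$\frac{625 \sqrt{15} \sqrt{\pi}}{648}$

Begin with the known integral
$$J(a) = \int_{-\infty}^{\infty} \frac{e^{- a x^{2}}}{3} \, dx = \frac{\sqrt{\pi}}{3 \sqrt{a}}.$$

Differentiating under the integral sign brings down a factor of $(-x^2)$:
$$\frac{dJ}{da} = \int_{-\infty}^{\infty} - \frac{x^{2} e^{- a x^{2}}}{3} \, dx = - \frac{\sqrt{\pi}}{6 a^{\frac{3}{2}}}.$$

Repeating $3$ times in total — each differentiation brings down another $(-x^2)$ — gives
$$\frac{d^{3}J}{da^{3}} = \int_{-\infty}^{\infty} - \frac{x^{6} e^{- a x^{2}}}{3} \, dx = - \frac{5 \sqrt{\pi}}{8 a^{\frac{7}{2}}},$$
and the integrand here is $(-1)^{3}$ times the target integrand, so $I = (-1)^{3}\,\frac{d^{3}J}{da^{3}} = \frac{5 \sqrt{\pi}}{8 a^{\frac{7}{2}}}$.

Setting $a = \frac{3}{5}$:
$$I = \frac{625 \sqrt{15} \sqrt{\pi}}{648}.$$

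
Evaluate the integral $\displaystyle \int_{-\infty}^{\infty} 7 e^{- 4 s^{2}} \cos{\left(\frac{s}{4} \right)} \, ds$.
$\frac{7 \sqrt{\pi}}{2 e^{\frac{1}{256}}}$

Let $b$ denote the cosine frequency and define $I(b) = \int_{-\infty}^{\infty} 7 e^{- 4 s^{2}} \cos{\left(b s \right)} \, ds$.

Differentiating under the integral sign,
$$I'(b) = \int_{-\infty}^{\infty} - 7 s e^{- 4 s^{2}} \sin{\left(b s \right)} \, ds.$$

Integrate $\int_{-\infty}^{\infty} s \sin(b s)\, e^{- 4 s^{2}}\, ds$ by parts with $u = \sin(b s)$ and $dv = s\, e^{- 4 s^{2}}\, ds$, giving $v = - \frac{e^{- 4 s^{2}}}{8}$. The boundary term vanishes and
$$\int_{-\infty}^{\infty} s \sin(b s)\, e^{- 4 s^{2}}\, ds = \frac{b}{8} \int_{-\infty}^{\infty} \cos(b s)\, e^{- 4 s^{2}}\, ds,$$
so $I'(b) = - \frac{b}{8}\, I(b)$.

This is a separable first-order ODE; solving with the initial condition $I(0) = \int_{-\infty}^{\infty} 7 e^{- 4 s^{2}}\,ds = \frac{7 \sqrt{\pi}}{2}$ gives
$$I(b) = \frac{7 \sqrt{\pi} e^{- \frac{b^{2}}{16}}}{2}.$$

Setting $b = \frac{1}{4}$:
$$I = \frac{7 \sqrt{\pi}}{2 e^{\frac{1}{256}}}.$$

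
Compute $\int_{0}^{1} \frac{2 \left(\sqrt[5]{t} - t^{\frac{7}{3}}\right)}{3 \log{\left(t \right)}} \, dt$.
$- \frac{4 \log{\left(5 \right)}}{3} + \frac{4 \log{\left(3 \right)}}{3}$

Consider the one-parameter family: let $I(a) = \int_{0}^{1} \frac{2 \left(- t^{\frac{7}{3}} + t^{a}\right)}{3 \log{\left(t \right)}} \, dt$.

Since $\dfrac{\partial}{\partial a}\,t^{a} = t^{a} \ln t$, the $\ln t$ in the denominator cancels and
$$\frac{dI}{da} = \int_{0}^{1} \frac{2}{3} t^{a} \, dt = \frac{2}{3} \left[\frac{t^{a+1}}{a+1}\right]_0^1 = \frac{2}{3 \left(a + 1\right)}.$$

Integrating with respect to $a$ gives $I(a) = \log{\left(\frac{\sqrt[3]{10} \cdot 3^{\frac{2}{3}} \left(a + 1\right)^{\frac{2}{3}}}{10} \right)} + C$.

At $a = \frac{7}{3}$ the integrand is identically $0$, so $I(\frac{7}{3}) = 0$. The closed form gives $0$, hence $C = 0$.

Setting $a = \frac{1}{5}$:
$$I = - \frac{4 \log{\left(5 \right)}}{3} + \frac{4 \log{\left(3 \right)}}{3}.$$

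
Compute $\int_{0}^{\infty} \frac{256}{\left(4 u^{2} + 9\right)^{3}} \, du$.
$\frac{8 \pi}{81}$

Start from the standard arctangent integral
$$J(a) = \int_{0}^{\infty} \frac{4}{a^{2} + u^{2}} \, du = \frac{2 \pi}{a}.$$

Differentiating under the integral sign with respect to $a$,
$$\frac{dJ}{da} = \int_{0}^{\infty} - \frac{8 a}{\left(a^{2} + u^{2}\right)^{2}} \, du = - \frac{2 \pi}{a^{2}},$$
so $\int_{0}^{\infty} \frac{4}{\left(a^{2} + u^{2}\right)^{2}} \, du = \frac{\pi}{a^{3}}$.

Repeating — each differentiation of $1/(u^2+a^2)^j$ produces $-2ja/(u^2+a^2)^{j+1}$ — and dividing through by $-2ja$ at each step yields, after $2$ differentiations in total,
$$\int_{0}^{\infty} \frac{4}{\left(a^{2} + u^{2}\right)^{3}} \, du = \frac{3 \pi}{4 a^{5}}.$$

Setting $a = \frac{3}{2}$:
$$I = \frac{8 \pi}{81}.$$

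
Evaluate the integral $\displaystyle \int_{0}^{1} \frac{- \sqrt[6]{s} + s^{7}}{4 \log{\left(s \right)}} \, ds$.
$- \frac{\log{\left(7 \right)}}{4} + \frac{\log{\left(3 \right)}}{4} + \log{\left(2 \right)}$

Replace the exponent $\frac{1}{6}$ by a parameter $a$: let $I(a) = \int_{0}^{1} \frac{s^{7} - s^{a}}{4 \log{\left(s \right)}} \, ds$.

Since $\dfrac{\partial}{\partial a}\,s^{a} = s^{a} \ln s$, the $\ln s$ in the denominator cancels and
$$\frac{dI}{da} = \int_{0}^{1} - \frac{1}{4} s^{a} \, ds = - \frac{1}{4} \left[\frac{s^{a+1}}{a+1}\right]_0^1 = - \frac{1}{4 a + 4}.$$

Integrating with respect to $a$ gives $I(a) = - \frac{\log{\left(a + 1 \right)}}{4} + \frac{3 \log{\left(2 \right)}}{4} + C$.

At $a = 7$ the integrand is identically $0$, so $I(7) = 0$. The closed form gives $0$, hence $C = 0$.

Setting $a = \frac{1}{6}$:
$$I = - \frac{\log{\left(7 \right)}}{4} + \frac{\log{\left(3 \right)}}{4} + \log{\left(2 \right)}.$$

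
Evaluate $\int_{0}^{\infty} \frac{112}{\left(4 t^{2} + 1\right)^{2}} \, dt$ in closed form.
$14 \pi$

Begin with the known result
$$J(a) = \int_{0}^{\infty} \frac{7}{a^{2} + t^{2}} \, dt = \frac{7 \pi}{2 a}.$$

Differentiating under the integral sign with respect to $a$,
$$\frac{dJ}{da} = \int_{0}^{\infty} - \frac{14 a}{\left(a^{2} + t^{2}\right)^{2}} \, dt = - \frac{7 \pi}{2 a^{2}},$$
so $\int_{0}^{\infty} \frac{7}{\left(a^{2} + t^{2}\right)^{2}} \, dt = \frac{7 \pi}{4 a^{3}}$.

Setting $a = \frac{1}{2}$:
$$I = 14 \pi.$$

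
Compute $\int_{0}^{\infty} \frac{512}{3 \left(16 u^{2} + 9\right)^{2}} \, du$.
$\frac{32 \pi}{81}$

Recall the elementary integral
$$J(a) = \int_{0}^{\infty} \frac{2}{3 \left(a^{2} + u^{2}\right)} \, du = \frac{\pi}{3 a}.$$

Differentiating under the integral sign with respect to $a$,
$$\frac{dJ}{da} = \int_{0}^{\infty} - \frac{4 a}{3 \left(a^{2} + u^{2}\right)^{2}} \, du = - \frac{\pi}{3 a^{2}},$$
so $\int_{0}^{\infty} \frac{2}{3 \left(a^{2} + u^{2}\right)^{2}} \, du = \frac{\pi}{6 a^{3}}$.

Setting $a = \frac{3}{4}$:
$$I = \frac{32 \pi}{81}.$$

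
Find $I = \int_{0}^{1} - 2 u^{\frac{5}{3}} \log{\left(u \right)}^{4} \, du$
$- \frac{729}{2048}$

Start from the elementary integral
$$J(a) = \int_{0}^{1} - 2 u^{a} \, du = - \frac{2}{a + 1}.$$

Differentiating under the integral sign brings down a factor of $\ln u$:
$$\frac{dJ}{da} = \int_{0}^{1} - 2 u^{a} \log{\left(u \right)} \, du = \frac{2}{\left(a + 1\right)^{2}}.$$

Repeating $4$ times in total — each differentiation brings down another $\ln u$ — gives
$$\frac{d^{4}J}{da^{4}} = \int_{0}^{1} - 2 u^{a} \log{\left(u \right)}^{4} \, du = - \frac{48}{\left(a + 1\right)^{5}},$$
and the integrand here is exactly the target integrand, so $I = - \frac{48}{\left(a + 1\right)^{5}}$.

Setting $a = \frac{5}{3}$:
$$I = - \frac{729}{2048}.$$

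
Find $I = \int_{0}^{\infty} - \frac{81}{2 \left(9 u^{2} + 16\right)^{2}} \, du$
$- \frac{27 \pi}{512}$

Recall the elementary integral
$$J(a) = \int_{0}^{\infty} - \frac{1}{2 \left(a^{2} + u^{2}\right)} \, du = - \frac{\pi}{4 a}.$$

Differentiating under the integral sign with respect to $a$,
$$\frac{dJ}{da} = \int_{0}^{\infty} \frac{a}{\left(a^{2} + u^{2}\right)^{2}} \, du = \frac{\pi}{4 a^{2}},$$
so $\int_{0}^{\infty} - \frac{1}{2 \left(a^{2} + u^{2}\right)^{2}} \, du = - \frac{\pi}{8 a^{3}}$.

Setting $a = \frac{4}{3}$:
$$I = - \frac{27 \pi}{512}.$$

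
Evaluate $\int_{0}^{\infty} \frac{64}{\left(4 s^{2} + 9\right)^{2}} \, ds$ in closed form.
$\frac{8 \pi}{27}$

Recall the elementary integral
$$J(a) = \int_{0}^{\infty} \frac{4}{a^{2} + s^{2}} \, ds = \frac{2 \pi}{a}.$$

Differentiating under the integral sign with respect to $a$,
$$\frac{dJ}{da} = \int_{0}^{\infty} - \frac{8 a}{\left(a^{2} + s^{2}\right)^{2}} \, ds = - \frac{2 \pi}{a^{2}},$$
so $\int_{0}^{\infty} \frac{4}{\left(a^{2} + s^{2}\right)^{2}} \, ds = \frac{\pi}{a^{3}}$.

Setting $a = \frac{3}{2}$:
$$I = \frac{8 \pi}{27}.$$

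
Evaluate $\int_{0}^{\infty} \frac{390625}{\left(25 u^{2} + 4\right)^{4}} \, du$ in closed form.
$\frac{390625 \pi}{4096}$

Start from the standard arctangent integral
$$J(a) = \int_{0}^{\infty} \frac{1}{a^{2} + u^{2}} \, du = \frac{\pi}{2 a}.$$

Differentiating under the integral sign with respect to $a$,
$$\frac{dJ}{da} = \int_{0}^{\infty} - \frac{2 a}{\left(a^{2} + u^{2}\right)^{2}} \, du = - \frac{\pi}{2 a^{2}},$$
so $\int_{0}^{\infty} \frac{1}{\left(a^{2} + u^{2}\right)^{2}} \, du = \frac{\pi}{4 a^{3}}$.

Repeating — each differentiation of $1/(u^2+a^2)^j$ produces $-2ja/(u^2+a^2)^{j+1}$ — and dividing through by $-2ja$ at each step yields, after $3$ differentiations in total,
$$\int_{0}^{\infty} \frac{1}{\left(a^{2} + u^{2}\right)^{4}} \, du = \frac{5 \pi}{32 a^{7}}.$$

Setting $a = \frac{2}{5}$:
$$I = \frac{390625 \pi}{4096}.$$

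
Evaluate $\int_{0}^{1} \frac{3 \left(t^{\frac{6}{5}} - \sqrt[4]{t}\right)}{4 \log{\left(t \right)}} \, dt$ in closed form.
$\log{\left(\frac{2 \sqrt{10} \cdot 11^{\frac{3}{4}}}{25} \right)}$

Replace the exponent $\frac{1}{4}$ by a parameter $a$: let $I(a) = \int_{0}^{1} \frac{3 \left(t^{\frac{6}{5}} - t^{a}\right)}{4 \log{\left(t \right)}} \, dt$.

Since $\dfrac{\partial}{\partial a}\,t^{a} = t^{a} \ln t$, the $\ln t$ in the denominator cancels and
$$\frac{dI}{da} = \int_{0}^{1} - \frac{3}{4} t^{a} \, dt = - \frac{3}{4} \left[\frac{t^{a+1}}{a+1}\right]_0^1 = - \frac{3}{4 a + 4}.$$

Integrating with respect to $a$ gives $I(a) = - \frac{3 \log{\left(a + 1 \right)}}{4} - \frac{3 \log{\left(5 \right)}}{4} + \frac{3 \log{\left(11 \right)}}{4} + C$.

At $a = \frac{6}{5}$ the integrand is identically $0$, so $I(\frac{6}{5}) = 0$. The closed form gives $0$, hence $C = 0$.

Setting $a = \frac{1}{4}$:
$$I = \log{\left(\frac{2 \sqrt{10} \cdot 11^{\frac{3}{4}}}{25} \right)}.$$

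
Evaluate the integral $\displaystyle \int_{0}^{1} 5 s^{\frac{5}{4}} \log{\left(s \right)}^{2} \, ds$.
$\frac{640}{729}$

Consider the simpler parametrised integral
$$J(a) = \int_{0}^{1} 5 s^{a} \, ds = \frac{5}{a + 1}.$$

Differentiating under the integral sign brings down a factor of $\ln s$:
$$\frac{dJ}{da} = \int_{0}^{1} 5 s^{a} \log{\left(s \right)} \, ds = - \frac{5}{\left(a + 1\right)^{2}}.$$

Repeating twice in total — each differentiation brings down another $\ln s$ — gives
$$\frac{d^{2}J}{da^{2}} = \int_{0}^{1} 5 s^{a} \log{\left(s \right)}^{2} \, ds = \frac{10}{\left(a + 1\right)^{3}},$$
and the integrand here is exactly the target integrand, so $I = \frac{10}{\left(a + 1\right)^{3}}$.

Setting $a = \frac{5}{4}$:
$$I = \frac{640}{729}.$$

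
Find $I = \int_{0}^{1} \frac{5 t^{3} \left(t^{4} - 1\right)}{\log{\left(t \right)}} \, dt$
$\log{\left(32 \right)}$

Introduce a parameter $a$ in the exponent: let $I(a) = \int_{0}^{1} \frac{5 \left(t^{7} - t^{a}\right)}{\log{\left(t \right)}} \, dt$.

Since $\dfrac{\partial}{\partial a}\,t^{a} = t^{a} \ln t$, the $\ln t$ in the denominator cancels and
$$\frac{dI}{da} = \int_{0}^{1} -5 t^{a} \, dt = -5 \left[\frac{t^{a+1}}{a+1}\right]_0^1 = - \frac{5}{a + 1}.$$

Integrating with respect to $a$ gives $I(a) = - \log{\left(\frac{\left(a + 1\right)^{5}}{32768} \right)} + C$.

At $a = 7$ the integrand is identically $0$, so $I(7) = 0$. The closed form gives $0$, hence $C = 0$.

Setting $a = 3$:
$$I = \log{\left(32 \right)}.$$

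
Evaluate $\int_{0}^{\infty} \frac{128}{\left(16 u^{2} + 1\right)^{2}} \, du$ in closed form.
$8 \pi$

Start from the standard arctangent integral
$$J(a) = \int_{0}^{\infty} \frac{1}{2 \left(a^{2} + u^{2}\right)} \, du = \frac{\pi}{4 a}.$$

Differentiating under the integral sign with respect to $a$,
$$\frac{dJ}{da} = \int_{0}^{\infty} - \frac{a}{\left(a^{2} + u^{2}\right)^{2}} \, du = - \frac{\pi}{4 a^{2}},$$
so $\int_{0}^{\infty} \frac{1}{2 \left(a^{2} + u^{2}\right)^{2}} \, du = \frac{\pi}{8 a^{3}}$.

Setting $a = \frac{1}{4}$:
$$I = 8 \pi.$$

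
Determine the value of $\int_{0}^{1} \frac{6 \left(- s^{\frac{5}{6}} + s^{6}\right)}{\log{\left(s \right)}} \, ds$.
$\log{\left(\frac{5489031744}{1771561} \right)}$

Replace the exponent $6$ by a parameter $a$: let $I(a) = \int_{0}^{1} \frac{6 \left(- s^{\frac{5}{6}} + s^{a}\right)}{\log{\left(s \right)}} \, ds$.

Since $\dfrac{\partial}{\partial a}\,s^{a} = s^{a} \ln s$, the $\ln s$ in the denominator cancels and
$$\frac{dI}{da} = \int_{0}^{1} 6 s^{a} \, ds = 6 \left[\frac{s^{a+1}}{a+1}\right]_0^1 = \frac{6}{a + 1}.$$

Integrating with respect to $a$ gives $I(a) = \log{\left(\frac{46656 \left(a + 1\right)^{6}}{1771561} \right)} + C$.

At $a = \frac{5}{6}$ the integrand is identically $0$, so $I(\frac{5}{6}) = 0$. The closed form gives $0$, hence $C = 0$.

Setting $a = 6$:
$$I = \log{\left(\frac{5489031744}{1771561} \right)}.$$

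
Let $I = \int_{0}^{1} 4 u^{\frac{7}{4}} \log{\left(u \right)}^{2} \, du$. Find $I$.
$\frac{512}{1331}$

Start from the elementary integral
$$J(a) = \int_{0}^{1} 4 u^{a} \, du = \frac{4}{a + 1}.$$

Differentiating under the integral sign brings down a factor of $\ln u$:
$$\frac{dJ}{da} = \int_{0}^{1} 4 u^{a} \log{\left(u \right)} \, du = - \frac{4}{\left(a + 1\right)^{2}}.$$

Repeating twice in total — each differentiation brings down another $\ln u$ — gives
$$\frac{d^{2}J}{da^{2}} = \int_{0}^{1} 4 u^{a} \log{\left(u \right)}^{2} \, du = \frac{8}{\left(a + 1\right)^{3}},$$
and the integrand here is exactly the target integrand, so $I = \frac{8}{\left(a + 1\right)^{3}}$.

Setting $a = \frac{7}{4}$:
$$I = \frac{512}{1331}.$$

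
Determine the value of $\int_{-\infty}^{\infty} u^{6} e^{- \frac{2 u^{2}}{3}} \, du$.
$\frac{405 \sqrt{6} \sqrt{\pi}}{128}$

Start from the elementary integral
$$J(a) = \int_{-\infty}^{\infty} e^{- a u^{2}} \, du = \frac{\sqrt{\pi}}{\sqrt{a}}.$$

Differentiating under the integral sign brings down a factor of $(-u^2)$:
$$\frac{dJ}{da} = \int_{-\infty}^{\infty} - u^{2} e^{- a u^{2}} \, du = - \frac{\sqrt{\pi}}{2 a^{\frac{3}{2}}}.$$

Repeating $3$ times in total — each differentiation brings down another $(-u^2)$ — gives
$$\frac{d^{3}J}{da^{3}} = \int_{-\infty}^{\infty} - u^{6} e^{- a u^{2}} \, du = - \frac{15 \sqrt{\pi}}{8 a^{\frac{7}{2}}},$$
and the integrand here is $(-1)^{3}$ times the target integrand, so $I = (-1)^{3}\,\frac{d^{3}J}{da^{3}} = \frac{15 \sqrt{\pi}}{8 a^{\frac{7}{2}}}$.

Setting $a = \frac{2}{3}$:
$$I = \frac{405 \sqrt{6} \sqrt{\pi}}{128}.$$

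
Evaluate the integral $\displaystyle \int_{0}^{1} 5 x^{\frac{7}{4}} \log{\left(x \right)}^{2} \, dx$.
$\frac{640}{1331}$

Begin with the known integral
$$J(a) = \int_{0}^{1} 5 x^{a} \, dx = \frac{5}{a + 1}.$$

Differentiating under the integral sign brings down a factor of $\ln x$:
$$\frac{dJ}{da} = \int_{0}^{1} 5 x^{a} \log{\left(x \right)} \, dx = - \frac{5}{\left(a + 1\right)^{2}}.$$

Repeating twice in total — each differentiation brings down another $\ln x$ — gives
$$\frac{d^{2}J}{da^{2}} = \int_{0}^{1} 5 x^{a} \log{\left(x \right)}^{2} \, dx = \frac{10}{\left(a + 1\right)^{3}},$$
and the integrand here is exactly the target integrand, so $I = \frac{10}{\left(a + 1\right)^{3}}$.

Setting $a = \frac{7}{4}$:
$$I = \frac{640}{1331}.$$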